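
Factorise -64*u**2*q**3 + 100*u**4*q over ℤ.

4*q*u**2*(5*u - 4*q)*(5*u + 4*q)

Pull out the common factor 4*u**2*q; 25*u**2 - 16*q**2 is a difference of squares.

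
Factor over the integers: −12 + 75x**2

3(5x + 2)(5x − 2)

Pull out the common factor 3; 25x**2 − 4 is a difference of squares.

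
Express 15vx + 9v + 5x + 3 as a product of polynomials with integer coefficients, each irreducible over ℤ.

Group as (15vx + 9v) + (5x + 3) = 3v(5x + 3) + (5x + 3).
Both groups share the factor (5x + 3).

(3v + 1)(5x + 3)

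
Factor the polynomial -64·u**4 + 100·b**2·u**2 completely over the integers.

4·u**2·(5·b + 4·u)·(5·b - 4·u)

Factor out 4·u**2, leaving 25·b**2 - 16·u**2, which is a difference of two squares.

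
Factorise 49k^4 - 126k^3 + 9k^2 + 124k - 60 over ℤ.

By the rational root theorem, k = 2 is a root, giving the factor (k - 2) and quotient 49k^3 - 28k^2 - 47k + 30.
Then k = 5/7 is a root, giving the factor (7k - 5) and quotient 7k^2 + k - 6.
The remaining quadratic factors as (7k - 6)(k + 1).

(7k - 5)(7k - 6)(k + 1)(k - 2)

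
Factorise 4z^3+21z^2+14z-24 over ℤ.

(4z-3)(z+2)(z+4)

Trying the rational-root candidates, z = -4 is a root, giving the factor (z+4) and quotient 4z^2+5z-6.
The remaining quadratic factors as (4z-3)(z+2).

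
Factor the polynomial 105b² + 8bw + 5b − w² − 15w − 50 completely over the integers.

Group: 15b(7b + w + 5) + (−w − 10)(7b + w + 5); both groups contain (7b + w + 5).

(15b − w − 10)(7b + w + 5)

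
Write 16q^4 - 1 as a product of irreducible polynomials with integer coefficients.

Difference of squares twice: with A = 2q and B = 1, A⁴ − B⁴ = (A² − B²)(A² + B²), and A² − B² factors again.

(2q + 1)(2q - 1)(4q^2 + 1)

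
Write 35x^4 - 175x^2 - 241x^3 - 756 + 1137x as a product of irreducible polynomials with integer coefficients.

Among the possible rational roots, x = -12/5 is a root, so (5x + 12) is a factor; dividing leaves 7x^3 - 65x^2 + 121x - 63.
Then x = 9/7 is a root, giving the factor (7x - 9) and quotient x^2 - 8x + 7.
The remaining quadratic factors as (x - 7)(x - 1).

(5x + 12)(7x - 9)(x - 1)(x - 7)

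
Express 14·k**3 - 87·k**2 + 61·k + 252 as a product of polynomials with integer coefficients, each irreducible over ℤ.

By the rational root theorem, k = 4 is a root, so (k - 4) divides it; the quotient is 14·k**2 - 31·k - 63.
The remaining quadratic factors as (2·k - 7)(7·k + 9).

(2·k - 7)·(7·k + 9)·(k - 4)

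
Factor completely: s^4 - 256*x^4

(s)⁴ − (4*x)⁴ = ((s)² − (4*x)²)((s)² + (4*x)²); the first factor splits again, the second (s^2 + 16*x^2) is irreducible.

(s + 4*x)*(s - 4*x)*(s^2 + 16*x^2)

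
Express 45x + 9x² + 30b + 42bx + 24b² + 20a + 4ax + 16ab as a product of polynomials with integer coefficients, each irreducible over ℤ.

Group: 4b(4a + 6b + 9x) + (x + 5)(4a + 6b + 9x); both groups contain (4a + 6b + 9x).

(4a + 6b + 9x)(4b + x + 5)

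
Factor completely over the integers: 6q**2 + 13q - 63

(2q + 9)(3q - 7)

Need a pair with product 6·(-63) = -378 and sum 13: that's -14 and 27.
Split the middle term: 6q**2 - 14q + 27q - 63 = 2q(3q - 7) + 9(3q - 7).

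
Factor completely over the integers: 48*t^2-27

Every term has a factor of 3. Then 16*t^2-9 = (4*t)² − (3)².

3*(4*t+3)*(4*t-3)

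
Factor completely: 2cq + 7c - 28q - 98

(2q + 7)(c - 14)

Group as (2cq + 7c) + (-28q - 98) = c(2q + 7) - 14(2q + 7).
Both groups share the factor (2q + 7).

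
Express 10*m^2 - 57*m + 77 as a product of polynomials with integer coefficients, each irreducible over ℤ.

(2*m - 7)*(5*m - 11)

Need a pair with product 10·77 = 770 and sum -57: that's -22 and -35.
Split the middle term: 10*m^2 - 22*m - 35*m + 77 = 2*m*(5*m - 11) - 7*(5*m - 11).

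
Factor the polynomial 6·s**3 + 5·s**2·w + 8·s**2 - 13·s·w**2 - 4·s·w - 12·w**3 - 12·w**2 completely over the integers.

(2·s - 3·w)·(3·s + 4·w + 4)·(s + w)

Group: 2·s·(3·s**2 + 7·s·w + 4·s + 4·w**2 + 4·w) - 3·w·(3·s**2 + 7·s·w + 4·s + 4·w**2 + 4·w); both groups contain (3·s**2 + 7·s·w + 4·s + 4·w**2 + 4·w), so (2·s - 3·w) is a factor with cofactor 3·s**2 + 7·s·w + 4·s + 4·w**2 + 4·w.
The cofactor groups again: 3·s**2 + 7·s·w + 4·s + 4·w**2 + 4·w = 3·s·(s + w) + (4·w + 4)·(s + w); both groups contain (s + w), giving (3·s + 4·w + 4)·(s + w).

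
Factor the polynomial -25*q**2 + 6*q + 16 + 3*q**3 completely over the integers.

Trying the rational-root candidates, q = -2/3 is a root, so (3*q + 2) is a factor; dividing leaves q**2 - 9*q + 8.
The remaining quadratic factors as (q - 8)(q - 1).

(3*q + 2)*(q - 1)*(q - 8)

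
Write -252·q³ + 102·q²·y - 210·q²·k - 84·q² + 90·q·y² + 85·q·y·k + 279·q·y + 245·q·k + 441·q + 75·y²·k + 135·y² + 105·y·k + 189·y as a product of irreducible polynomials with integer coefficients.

Group: 6·q·(-42·q² + 17·q·y + 49·q + 15·y² + 21·y) + (5·k + 9)·(-42·q² + 17·q·y + 49·q + 15·y² + 21·y); both groups contain (-42·q² + 17·q·y + 49·q + 15·y² + 21·y), so (6·q + 5·k + 9) is a factor with cofactor -42·q² + 17·q·y + 49·q + 15·y² + 21·y.
The cofactor groups again: -42·q² + 17·q·y + 49·q + 15·y² + 21·y = -7·q·(6·q - 5·y - 7) - 3·y·(6·q - 5·y - 7); both groups contain (6·q - 5·y - 7), giving -(7·q + 3·y)·(6·q - 5·y - 7).

-(6·q + 5·k + 9)·(6·q - 5·y - 7)·(7·q + 3·y)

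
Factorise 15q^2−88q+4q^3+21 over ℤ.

(4q−1)(q+7)(q−3)

By the rational root theorem, q = −7 is a root, giving the factor (q+7) and quotient 4q^2−13q+3.
The remaining quadratic factors as (4q−1)(q−3).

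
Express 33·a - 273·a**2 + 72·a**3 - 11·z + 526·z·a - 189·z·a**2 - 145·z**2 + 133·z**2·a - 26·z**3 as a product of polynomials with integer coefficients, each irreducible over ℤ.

Group: 13·z·(-2·z**2 + 9·z·a - 11·z - 9·a**2 + 33·a) + (-8·a + 1)·(-2·z**2 + 9·z·a - 11·z - 9·a**2 + 33·a); both groups contain (-2·z**2 + 9·z·a - 11·z - 9·a**2 + 33·a), so (13·z - 8·a + 1) is a factor with cofactor -2·z**2 + 9·z·a - 11·z - 9·a**2 + 33·a.
The cofactor groups again: -2·z**2 + 9·z·a - 11·z - 9·a**2 + 33·a = -2·z·(z - 3·a) + (3·a - 11)·(z - 3·a); both groups contain (z - 3·a), giving -(2·z - 3·a + 11)·(z - 3·a).

-(2·z - 3·a + 11)·(z - 3·a)·(13·z - 8·a + 1)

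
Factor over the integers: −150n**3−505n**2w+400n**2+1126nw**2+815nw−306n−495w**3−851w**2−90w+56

Group: 15n(−10n**2−41nw+24n+45w**2+61w−14) + (−11w−4)(−10n**2−41nw+24n+45w**2+61w−14); both groups contain (−10n**2−41nw+24n+45w**2+61w−14), so (15n−11w−4) is a factor with cofactor −10n**2−41nw+24n+45w**2+61w−14.
The cofactor groups again: −10n**2−41nw+24n+45w**2+61w−14 = −10n(n+5w−1) + (9w+14)(n+5w−1); both groups contain (n+5w−1), giving −(10n−9w−14)(n+5w−1).

−(10n−9w−14)(15n−11w−4)(n+5w−1)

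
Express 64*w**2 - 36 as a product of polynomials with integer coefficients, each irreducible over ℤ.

4*(4*w + 3)*(4*w - 3)

Every term has a factor of 4. Then 16*w**2 - 9 = (4*w)² − (3)².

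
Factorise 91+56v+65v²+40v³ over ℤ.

(8v+13)(5v²+7)

Group as (40v³+56v) + (65v²+91) = 8v(5v²+7) + 13(5v²+7).
Both groups share the factor (5v²+7).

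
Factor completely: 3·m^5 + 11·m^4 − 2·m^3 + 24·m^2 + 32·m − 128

(3·m − 4)·(m + 2)·(m + 4)·(m^2 − m + 4)

Among the possible rational roots, m = −4 is a root, so (m + 4) is a factor; dividing leaves 3·m^4 − m^3 + 2·m^2 + 16·m − 32.
Next, m = 4/3 is a root, giving the factor (3·m − 4) and quotient m^3 + m^2 + 2·m + 8.
Then m = −2 is a root, so (m + 2) divides it; the quotient is m^2 − m + 4.
The quadratic m^2 − m + 4 has discriminant −15 < 0 and is irreducible over ℤ.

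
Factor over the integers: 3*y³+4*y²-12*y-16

Trying the rational-root candidates, y = -4/3 is a root, so (3*y+4) is a factor; dividing leaves y²-4.
The remaining quadratic factors as (y+2)(y-2).

(3*y+4)*(y+2)*(y-2)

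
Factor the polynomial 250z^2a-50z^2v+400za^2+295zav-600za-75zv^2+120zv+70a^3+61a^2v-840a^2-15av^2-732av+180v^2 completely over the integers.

(10z+14a+15v)(5a-v)(5z+a-12)

Group: 5a(50z^2+80za+75zv-120z+14a^2+15av-168a-180v) - v(50z^2+80za+75zv-120z+14a^2+15av-168a-180v); both groups contain (50z^2+80za+75zv-120z+14a^2+15av-168a-180v), so (5a-v) is a factor with cofactor 50z^2+80za+75zv-120z+14a^2+15av-168a-180v.
The cofactor groups again: 50z^2+80za+75zv-120z+14a^2+15av-168a-180v = 10z(5z+a-12) + (14a+15v)(5z+a-12); both groups contain (5z+a-12), giving (10z+14a+15v)(5z+a-12).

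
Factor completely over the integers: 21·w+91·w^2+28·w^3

Pull out the common factor 7·w, then factor the remaining trinomial.

7·w·(4·w+1)·(w+3)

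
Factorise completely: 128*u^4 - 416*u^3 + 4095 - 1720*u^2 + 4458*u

By the rational root theorem, u = 15/4 is a root, giving the factor (4*u - 15) and quotient 32*u^3 + 16*u^2 - 370*u - 273.
Continuing, u = 7/2 is a root, so (2*u - 7) is a factor; dividing leaves 16*u^2 + 64*u + 39.
The remaining quadratic factors as (4*u + 13)(4*u + 3).

(2*u - 7)*(4*u + 13)*(4*u + 3)*(4*u - 15)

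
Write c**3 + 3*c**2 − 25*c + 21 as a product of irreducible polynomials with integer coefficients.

Testing divisors of the constant over divisors of the leading coefficient, c = 3 is a root, giving the factor (c − 3) and quotient c**2 + 6*c − 7.
The remaining quadratic factors as (c − 1)(c + 7).

(c + 7)*(c − 1)*(c − 3)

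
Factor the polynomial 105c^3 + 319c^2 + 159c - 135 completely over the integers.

Testing divisors of the constant over divisors of the leading coefficient, c = 3/7 is a root, giving the factor (7c - 3) and quotient 15c^2 + 52c + 45.
The remaining quadratic factors as (3c + 5)(5c + 9).

(3c + 5)(5c + 9)(7c - 3)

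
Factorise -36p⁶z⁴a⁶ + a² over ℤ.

-a²(6p³z²a² + 1)(6p³z²a² - 1)

Every term has a factor of a²; factoring it out leaves -36p⁶z⁴a⁴ + 1.
Recognize a difference of squares with the parts 1 and 6p³z²a².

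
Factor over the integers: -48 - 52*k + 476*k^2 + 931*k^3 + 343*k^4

Among the possible rational roots, k = -2 is a root, giving the factor (k + 2) and quotient 343*k^3 + 245*k^2 - 14*k - 24.
Continuing, k = -3/7 is a root, so (7*k + 3) is a factor; dividing leaves 49*k^2 + 14*k - 8.
The remaining quadratic factors as (7*k + 4)(7*k - 2).

(7*k + 3)*(7*k + 4)*(7*k - 2)*(k + 2)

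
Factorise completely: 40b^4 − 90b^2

10b^2(2b + 3)(2b − 3)

Pull out the common factor 10b^2; 4b^2 − 9 is a difference of squares.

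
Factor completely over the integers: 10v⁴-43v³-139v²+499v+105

Among the possible rational roots, v = 3 is a root, so (v-3) is a factor; dividing leaves 10v³-13v²-178v-35.
Next, v = 5 is a root, giving the factor (v-5) and quotient 10v²+37v+7.
The remaining quadratic factors as (5v+1)(2v+7).

(2v+7)(5v+1)(v-3)(v-5)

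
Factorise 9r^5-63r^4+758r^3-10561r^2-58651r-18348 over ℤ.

Testing divisors of the constant over divisors of the leading coefficient, r = 12 is a root, giving the factor (r-12) and quotient 9r^4+45r^3+1298r^2+5015r+1529.
Continuing, r = -1/3 is a root, so (3r+1) divides it; the quotient is 3r^3+14r^2+428r+1529.
Continuing, r = -11/3 is a root, giving the factor (3r+11) and quotient r^2+r+139.
The quadratic r^2+r+139 has discriminant -555 < 0 and is irreducible over ℤ.

(3r+1)(3r+11)(r-12)(r^2+r+139)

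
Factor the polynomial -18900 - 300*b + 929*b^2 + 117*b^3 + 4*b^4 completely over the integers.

Trying the rational-root candidates, b = -14 is a root, so (b + 14) is a factor; dividing leaves 4*b^3 + 61*b^2 + 75*b - 1350.
Then b = -9 is a root, giving the factor (b + 9) and quotient 4*b^2 + 25*b - 150.
The remaining quadratic factors as (4*b - 15)(b + 10).

(4*b - 15)*(b + 10)*(b + 14)*(b + 9)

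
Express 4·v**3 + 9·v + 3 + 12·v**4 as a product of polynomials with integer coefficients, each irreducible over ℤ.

(3·v + 1)·(4·v**3 + 3)

Group as (12·v**4 + 9·v) + (4·v**3 + 3) = 3·v·(4·v**3 + 3) + (4·v**3 + 3).
Both groups share the factor (4·v**3 + 3).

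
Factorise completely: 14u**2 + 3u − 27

(2u + 3)(7u − 9)

Need a pair with product 14·(−27) = −378 and sum 3: that's −18 and 21.
Split the middle term: 14u**2 − 18u + 21u − 27 = 2u(7u − 9) + 3(7u − 9).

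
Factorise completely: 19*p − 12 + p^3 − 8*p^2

By the rational root theorem, p = 3 is a root, so (p − 3) divides it; the quotient is p^2 − 5*p + 4.
The remaining quadratic factors as (p − 1)(p − 4).

(p − 1)*(p − 3)*(p − 4)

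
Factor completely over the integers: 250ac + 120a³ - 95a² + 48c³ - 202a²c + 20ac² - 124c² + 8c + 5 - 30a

Group: 3a(40a² - 14ac - 45a - 12c² + 28c + 5) + (-4c + 1)(40a² - 14ac - 45a - 12c² + 28c + 5); both groups contain (40a² - 14ac - 45a - 12c² + 28c + 5), so (3a - 4c + 1) is a factor with cofactor 40a² - 14ac - 45a - 12c² + 28c + 5.
The cofactor groups again: 40a² - 14ac - 45a - 12c² + 28c + 5 = 5a(8a - 6c - 1) + (2c - 5)(8a - 6c - 1); both groups contain (8a - 6c - 1), giving (5a + 2c - 5)(8a - 6c - 1).

(3a - 4c + 1)(5a + 2c - 5)(8a - 6c - 1)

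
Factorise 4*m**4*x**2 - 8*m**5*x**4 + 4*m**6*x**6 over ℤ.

4*m**4*x**2*(m*x**2 - 1)**2

Every term has a factor of 4*m**4*x**2; factoring it out leaves m**2*x**4 - 2*m*x**2 + 1.
Recognize a perfect-square trinomial with the parts 1 and m*x**2.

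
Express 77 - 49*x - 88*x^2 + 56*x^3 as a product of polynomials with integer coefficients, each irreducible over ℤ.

(7*x - 11)*(8*x^2 - 7)

Group as (56*x^3 - 49*x) + (-88*x^2 + 77) = 7*x*(8*x^2 - 7) - 11*(8*x^2 - 7).
Both groups share the factor (8*x^2 - 7).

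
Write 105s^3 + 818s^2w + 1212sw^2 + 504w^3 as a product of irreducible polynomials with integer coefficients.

Group: 15s(7s^2 + 48sw + 36w^2) + 14w(7s^2 + 48sw + 36w^2); both groups contain (7s^2 + 48sw + 36w^2), so (15s + 14w) is a factor with cofactor 7s^2 + 48sw + 36w^2.
The cofactor groups again: 7s^2 + 48sw + 36w^2 = s(7s + 6w) + 6w(7s + 6w); both groups contain (7s + 6w), giving (s + 6w)(7s + 6w).

(15s + 14w)(7s + 6w)(s + 6w)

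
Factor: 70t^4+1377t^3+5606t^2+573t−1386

Among the possible rational roots, t = −3/5 is a root, so (5t+3) divides it; the quotient is 14t^3+267t^2+961t−462.
Continuing, t = 3/7 is a root, so (7t−3) divides it; the quotient is 2t^2+39t+154.
The remaining quadratic factors as (t+14)(2t+11).

(2t+11)(5t+3)(7t−3)(t+14)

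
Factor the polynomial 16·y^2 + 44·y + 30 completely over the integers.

2·(2·y + 3)·(4·y + 5)

Pull out the common factor 2, then factor the remaining trinomial.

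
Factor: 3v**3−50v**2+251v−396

(3v−11)(v−4)(v−9)

By the rational root theorem, v = 9 is a root, so (v−9) is a factor; dividing leaves 3v**2−23v+44.
The remaining quadratic factors as (v−4)(3v−11).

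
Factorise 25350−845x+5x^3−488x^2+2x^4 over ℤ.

Among the possible rational roots, x = −13 is a root, so (x+13) divides it; the quotient is 2x^3−21x^2−215x+1950.
Next, x = 15/2 is a root, so (2x−15) divides it; the quotient is x^2−3x−130.
The remaining quadratic factors as (x+10)(x−13).

(2x−15)(x+10)(x+13)(x−13)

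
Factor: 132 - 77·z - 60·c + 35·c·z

Group as (35·c·z - 60·c) + (-77·z + 132) = 5·c·(7·z - 12) - 11·(7·z - 12).
Both groups share the factor (7·z - 12).

(5·c - 11)·(7·z - 12)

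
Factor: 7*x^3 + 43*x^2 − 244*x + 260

By the rational root theorem, x = −10 is a root, so (x + 10) is a factor; dividing leaves 7*x^2 − 27*x + 26.
The remaining quadratic factors as (x − 2)(7*x − 13).

(7*x − 13)*(x + 10)*(x − 2)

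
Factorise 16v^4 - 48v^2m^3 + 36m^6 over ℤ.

4(2v^2 - 3m^3)^2

Every term has a factor of 4; factoring it out leaves 4v^4 - 12v^2m^3 + 9m^6.
Recognize a perfect-square trinomial with the parts 3m^3 and 2v^2.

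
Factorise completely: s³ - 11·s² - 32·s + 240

(s + 5)·(s - 12)·(s - 4)

By the rational root theorem, s = 4 is a root, giving the factor (s - 4) and quotient s² - 7·s - 60.
The remaining quadratic factors as (s - 12)(s + 5).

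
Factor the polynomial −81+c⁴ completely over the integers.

(c+3)*(c−3)*(c²+9)

Substitute u = c² to get a quadratic in u, then factor.
c²+9 is irreducible over ℤ (sum of squares).
c²−9 is a difference of squares.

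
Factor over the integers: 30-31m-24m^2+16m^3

By the rational root theorem, m = -5/4 is a root, so (4m+5) is a factor; dividing leaves 4m^2-11m+6.
The remaining quadratic factors as (m-2)(4m-3).

(4m+5)(4m-3)(m-2)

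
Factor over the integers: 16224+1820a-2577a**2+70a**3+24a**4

Among the possible rational roots, a = 8 is a root, so (a-8) divides it; the quotient is 24a**3+262a**2-481a-2028.
Next, a = -13/6 is a root, so (6a+13) is a factor; dividing leaves 4a**2+35a-156.
The remaining quadratic factors as (a+12)(4a-13).

(4a-13)(6a+13)(a+12)(a-8)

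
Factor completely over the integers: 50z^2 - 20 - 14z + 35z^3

(7z + 10)(5z^2 - 2)

Group as (35z^3 - 14z) + (50z^2 - 20) = 7z(5z^2 - 2) + 10(5z^2 - 2).
Both groups share the factor (5z^2 - 2).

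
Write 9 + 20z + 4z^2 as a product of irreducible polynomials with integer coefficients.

(2z + 1)(2z + 9)

Need a pair with product 4·9 = 36 and sum 20: that's 2 and 18.
Split the middle term: 4z^2 + 2z + 18z + 9 = 2z(2z + 1) + 9(2z + 1).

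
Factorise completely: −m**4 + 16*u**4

Write as (4*u**2)² − (m**2)², then factor 4*u**2 − m**2 once more.

(2*u − m)*(2*u + m)*(4*u**2 + m**2)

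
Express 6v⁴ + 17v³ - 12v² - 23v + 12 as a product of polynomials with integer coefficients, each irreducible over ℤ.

By the rational root theorem, v = 1/2 is a root, so (2v - 1) is a factor; dividing leaves 3v³ + 10v² - v - 12.
Continuing, v = -3 is a root, so (v + 3) divides it; the quotient is 3v² + v - 4.
The remaining quadratic factors as (v - 1)(3v + 4).

(2v - 1)(3v + 4)(v + 3)(v - 1)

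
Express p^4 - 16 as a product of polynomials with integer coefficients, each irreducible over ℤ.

Difference of squares twice: with A = p and B = 2, A⁴ − B⁴ = (A² − B²)(A² + B²), and A² − B² factors again.

(p + 2)*(p - 2)*(p^2 + 4)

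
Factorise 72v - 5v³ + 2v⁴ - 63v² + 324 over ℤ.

(2v + 9)(v + 2)(v - 3)(v - 6)

Trying the rational-root candidates, v = -2 is a root, so (v + 2) divides it; the quotient is 2v³ - 9v² - 45v + 162.
Continuing, v = 6 is a root, giving the factor (v - 6) and quotient 2v² + 3v - 27.
The remaining quadratic factors as (2v + 9)(v - 3).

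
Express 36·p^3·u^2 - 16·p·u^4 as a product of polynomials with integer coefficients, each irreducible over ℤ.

4·p·u^2·(3·p + 2·u)·(3·p - 2·u)

Pull out the common factor 4·p·u^2; 9·p^2 - 4·u^2 is a difference of squares.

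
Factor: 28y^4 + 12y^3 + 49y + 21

(7y + 3)(4y^3 + 7)

Group as (28y^4 + 49y) + (12y^3 + 21) = 7y(4y^3 + 7) + 3(4y^3 + 7).
Both groups share the factor (4y^3 + 7).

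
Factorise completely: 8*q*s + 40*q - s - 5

Group as (8*q*s + 40*q) + (-s - 5) = 8*q*(s + 5) - (s + 5).
Both groups share the factor (s + 5).

(8*q - 1)*(s + 5)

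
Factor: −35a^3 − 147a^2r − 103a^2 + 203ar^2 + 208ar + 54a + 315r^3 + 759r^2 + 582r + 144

−(5a − 9r − 6)(7a + 7r + 8)(a + 5r + 3)

Group: a(−35a^2 + 28ar + 2a + 63r^2 + 114r + 48) + (5r + 3)(−35a^2 + 28ar + 2a + 63r^2 + 114r + 48); both groups contain (−35a^2 + 28ar + 2a + 63r^2 + 114r + 48), so (a + 5r + 3) is a factor with cofactor −35a^2 + 28ar + 2a + 63r^2 + 114r + 48.
The cofactor groups again: −35a^2 + 28ar + 2a + 63r^2 + 114r + 48 = −7a(5a − 9r − 6) + (−7r − 8)(5a − 9r − 6); both groups contain (5a − 9r − 6), giving −(7a + 7r + 8)(5a − 9r − 6).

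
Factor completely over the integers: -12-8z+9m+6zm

Group as (6zm-8z) + (9m-12) = 2z(3m-4) + 3(3m-4).
Both groups share the factor (3m-4).

(2z+3)(3m-4)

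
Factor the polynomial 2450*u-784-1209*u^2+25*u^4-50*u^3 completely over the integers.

By the rational root theorem, u = -7 is a root, giving the factor (u+7) and quotient 25*u^3-225*u^2+366*u-112.
Then u = 2/5 is a root, so (5*u-2) divides it; the quotient is 5*u^2-43*u+56.
The remaining quadratic factors as (5*u-8)(u-7).

(5*u-2)*(5*u-8)*(u+7)*(u-7)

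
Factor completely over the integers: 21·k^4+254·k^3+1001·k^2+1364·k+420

By the rational root theorem, k = -2 is a root, so (k+2) divides it; the quotient is 21·k^3+212·k^2+577·k+210.
Next, k = -14/3 is a root, so (3·k+14) divides it; the quotient is 7·k^2+38·k+15.
The remaining quadratic factors as (k+5)(7·k+3).

(3·k+14)·(7·k+3)·(k+2)·(k+5)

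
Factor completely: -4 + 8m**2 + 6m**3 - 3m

(3m + 4)(2m**2 - 1)

Group as (6m**3 - 3m) + (8m**2 - 4) = 3m(2m**2 - 1) + 4(2m**2 - 1).
Both groups share the factor (2m**2 - 1).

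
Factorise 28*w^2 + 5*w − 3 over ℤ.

(4*w − 1)*(7*w + 3)

Need a pair with product 28·(−3) = −84 and sum 5: that's −7 and 12.
Split the middle term: 28*w^2 − 7*w + 12*w − 3 = 7*w*(4*w − 1) + 3*(4*w − 1).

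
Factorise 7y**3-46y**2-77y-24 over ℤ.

Among the possible rational roots, y = -3/7 is a root, so (7y+3) is a factor; dividing leaves y**2-7y-8.
The remaining quadratic factors as (y-8)(y+1).

(7y+3)(y+1)(y-8)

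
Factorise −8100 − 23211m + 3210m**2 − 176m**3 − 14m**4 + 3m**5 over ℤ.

(3m + 1)(m + 12)(m − 9)(m**2 − 8m + 75)

Among the possible rational roots, m = −12 is a root, giving the factor (m + 12) and quotient 3m**4 − 50m**3 + 424m**2 − 1878m − 675.
Continuing, m = −1/3 is a root, giving the factor (3m + 1) and quotient m**3 − 17m**2 + 147m − 675.
Next, m = 9 is a root, so (m − 9) divides it; the quotient is m**2 − 8m + 75.
The quadratic m**2 − 8m + 75 has discriminant −236 < 0 and is irreducible over ℤ.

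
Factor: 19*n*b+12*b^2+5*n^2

Group: 5*n*(n+3*b) + 4*b*(n+3*b); both groups contain (n+3*b).

(n+3*b)*(5*n+4*b)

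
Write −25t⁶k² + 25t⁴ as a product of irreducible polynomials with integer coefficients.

Factor out 25t⁴ first: what remains is −t²k² + 1.
Recognize a difference of squares with the parts 1 and tk.

−25t⁴(tk + 1)(tk − 1)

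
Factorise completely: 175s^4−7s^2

Pull out the common factor 7s^2; 25s^2−1 is a difference of squares.

7s^2(5s+1)(5s−1)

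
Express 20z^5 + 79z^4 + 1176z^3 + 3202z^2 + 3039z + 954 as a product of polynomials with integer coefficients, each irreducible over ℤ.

Trying the rational-root candidates, z = −3/4 is a root, so (4z + 3) divides it; the quotient is 5z^4 + 16z^3 + 282z^2 + 589z + 318.
Then z = −6/5 is a root, so (5z + 6) is a factor; dividing leaves z^3 + 2z^2 + 54z + 53.
Next, z = −1 is a root, giving the factor (z + 1) and quotient z^2 + z + 53.
The quadratic z^2 + z + 53 has discriminant −211 < 0 and is irreducible over ℤ.

(4z + 3)(5z + 6)(z + 1)(z^2 + z + 53)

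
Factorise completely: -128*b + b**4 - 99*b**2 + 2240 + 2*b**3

Among the possible rational roots, b = 5 is a root, so (b - 5) is a factor; dividing leaves b**3 + 7*b**2 - 64*b - 448.
Next, b = -8 is a root, so (b + 8) divides it; the quotient is b**2 - b - 56.
The remaining quadratic factors as (b - 8)(b + 7).

(b + 7)*(b + 8)*(b - 5)*(b - 8)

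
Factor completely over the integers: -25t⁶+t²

Every term has a factor of t²; factoring it out leaves -25t⁴+1.
Recognize a difference of squares with the parts 1 and 5t².

-t²(5t²+1)(5t²-1)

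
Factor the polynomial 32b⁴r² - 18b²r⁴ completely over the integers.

2b²r²(4b + 3r)(4b - 3r)

Pull out the common factor 2b²r²; 16b² - 9r² is a difference of squares.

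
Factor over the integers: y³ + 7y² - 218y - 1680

(y + 14)(y + 8)(y - 15)

By the rational root theorem, y = -14 is a root, so (y + 14) is a factor; dividing leaves y² - 7y - 120.
The remaining quadratic factors as (y + 8)(y - 15).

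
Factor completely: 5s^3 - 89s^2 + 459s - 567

Among the possible rational roots, s = 9/5 is a root, so (5s - 9) divides it; the quotient is s^2 - 16s + 63.
The remaining quadratic factors as (s - 9)(s - 7).

(5s - 9)(s - 7)(s - 9)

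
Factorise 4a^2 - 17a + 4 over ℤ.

(4a - 1)(a - 4)

Need a pair with product 4·4 = 16 and sum -17: that's -1 and -16.
Split the middle term: 4a^2 - a - 16a + 4 = a(4a - 1) - 4(4a - 1).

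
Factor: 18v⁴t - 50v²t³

Every term has a factor of 2v²t. Then 9v² - 25t² = (3v)² − (5t)².

2tv²(3v - 5t)(3v + 5t)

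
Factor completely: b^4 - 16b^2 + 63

(b + 3)(b - 3)(b^2 - 7)

Substitute u = b^2 to get a quadratic in u, then factor.
b^2 - 7 is irreducible over ℤ (7 is not a perfect square).
b^2 - 9 is a difference of squares.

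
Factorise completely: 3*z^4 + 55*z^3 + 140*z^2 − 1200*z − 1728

By the rational root theorem, z = 4 is a root, so (z − 4) divides it; the quotient is 3*z^3 + 67*z^2 + 408*z + 432.
Next, z = −12 is a root, so (z + 12) divides it; the quotient is 3*z^2 + 31*z + 36.
The remaining quadratic factors as (z + 9)(3*z + 4).

(3*z + 4)*(z + 12)*(z + 9)*(z − 4)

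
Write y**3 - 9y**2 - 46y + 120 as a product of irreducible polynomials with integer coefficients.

Trying the rational-root candidates, y = 12 is a root, so (y - 12) divides it; the quotient is y**2 + 3y - 10.
The remaining quadratic factors as (y - 2)(y + 5).

(y + 5)(y - 12)(y - 2)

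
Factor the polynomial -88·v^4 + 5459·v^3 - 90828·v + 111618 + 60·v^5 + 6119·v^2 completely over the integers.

Among the possible rational roots, v = 9/5 is a root, so (5·v - 9) is a factor; dividing leaves 12·v^4 + 4·v^3 + 1099·v^2 + 3202·v - 12402.
Then v = 13/6 is a root, giving the factor (6·v - 13) and quotient 2·v^3 + 5·v^2 + 194·v + 954.
Next, v = -9/2 is a root, so (2·v + 9) divides it; the quotient is v^2 - 2·v + 106.
The quadratic v^2 - 2·v + 106 has discriminant -420 < 0 and is irreducible over ℤ.

(2·v + 9)·(5·v - 9)·(6·v - 13)·(v^2 - 2·v + 106)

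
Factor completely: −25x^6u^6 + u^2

−u^2(5x^3u^2 + 1)(5x^3u^2 − 1)

Factor out u^2 first: what remains is −25x^6u^4 + 1.
Recognize a difference of squares with the parts 1 and 5x^3u^2.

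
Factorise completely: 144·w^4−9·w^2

Pull out the common factor 9·w^2; 16·w^2−1 is a difference of squares.

9·w^2·(4·w+1)·(4·w−1)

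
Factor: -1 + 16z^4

(2z + 1)(2z - 1)(4z^2 + 1)

(2z)⁴ − (1)⁴ = ((2z)² − (1)²)((2z)² + (1)²); the first factor splits again, the second (4z^2 + 1) is irreducible.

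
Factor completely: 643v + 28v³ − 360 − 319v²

Among the possible rational roots, v = 5/4 is a root, so (4v − 5) divides it; the quotient is 7v² − 71v + 72.
The remaining quadratic factors as (7v − 8)(v − 9).

(4v − 5)(7v − 8)(v − 9)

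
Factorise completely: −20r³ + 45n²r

Factor out 5r, leaving 9n² − 4r², which is a difference of two squares.

5r(3n + 2r)(3n − 2r)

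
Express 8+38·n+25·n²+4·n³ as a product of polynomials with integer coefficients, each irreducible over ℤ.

By the rational root theorem, n = −4 is a root, giving the factor (n+4) and quotient 4·n²+9·n+2.
The remaining quadratic factors as (n+2)(4·n+1).

(4·n+1)·(n+2)·(n+4)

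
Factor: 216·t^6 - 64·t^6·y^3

Factor out 8·t^6 first: what remains is -8·y^3 + 27.
Recognize a difference of cubes with the parts 3 and 2·y.

-8·t^6·(2·y - 3)·(4·y^2 + 6·y + 9)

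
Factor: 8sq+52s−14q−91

Group as (8sq+52s) + (−14q−91) = 4s(2q+13) − 7(2q+13).
Both groups share the factor (2q+13).

(2q+13)(4s−7)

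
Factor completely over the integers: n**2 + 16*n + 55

(n + 11)*(n + 5)

Two integers with product 55 and sum 16 are 11 and 5.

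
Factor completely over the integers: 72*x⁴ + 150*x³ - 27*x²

3*x²*(4*x + 9)*(6*x - 1)

Pull out the common factor 3*x², then factor the remaining trinomial.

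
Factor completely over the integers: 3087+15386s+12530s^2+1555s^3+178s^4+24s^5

(4s+1)(6s+7)(s+7)(s^2-s+63)

Trying the rational-root candidates, s = -7 is a root, so (s+7) divides it; the quotient is 24s^4+10s^3+1485s^2+2135s+441.
Continuing, s = -1/4 is a root, so (4s+1) is a factor; dividing leaves 6s^3+s^2+371s+441.
Then s = -7/6 is a root, so (6s+7) divides it; the quotient is s^2-s+63.
The quadratic s^2-s+63 has discriminant -251 < 0 and is irreducible over ℤ.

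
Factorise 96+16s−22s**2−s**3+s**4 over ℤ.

By the rational root theorem, s = 3 is a root, giving the factor (s−3) and quotient s**3+2s**2−16s−32.
Next, s = 4 is a root, so (s−4) divides it; the quotient is s**2+6s+8.
The remaining quadratic factors as (s+4)(s+2).

(s+2)(s+4)(s−3)(s−4)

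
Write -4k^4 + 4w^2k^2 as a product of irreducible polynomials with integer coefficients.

4k^2(w - k)(w + k)

Every term has a factor of 4k^2. Then w^2 - k^2 = (w)² − (k)².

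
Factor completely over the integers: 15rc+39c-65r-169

Group as (15rc-65r) + (39c-169) = 5r(3c-13) + 13(3c-13).
Both groups share the factor (3c-13).

(3c-13)(5r+13)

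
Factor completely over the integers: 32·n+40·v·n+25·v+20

Group as (40·v·n+25·v) + (32·n+20) = 5·v·(8·n+5) + 4·(8·n+5).
Both groups share the factor (8·n+5).

(5·v+4)·(8·n+5)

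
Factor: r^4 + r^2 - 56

(r^2 + 8)(r^2 - 7)

Substitute u = r^2 to get a quadratic in u, then factor.
r^2 + 8 is irreducible over ℤ (always positive, so no real roots).
r^2 - 7 is irreducible over ℤ (7 is not a perfect square).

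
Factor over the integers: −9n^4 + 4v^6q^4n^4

Every term has a factor of n^4; factoring it out leaves 4v^6q^4 − 9.
Recognize a difference of squares with the parts 2v^3q^2 and 3.

n^4(2v^3q^2 + 3)(2v^3q^2 − 3)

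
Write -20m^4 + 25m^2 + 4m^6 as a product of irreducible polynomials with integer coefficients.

Factor out m^2 first: what remains is 4m^4 - 20m^2 + 25.
Recognize a perfect-square trinomial with the parts 2m^2 and 5.

m^2(2m^2 - 5)^2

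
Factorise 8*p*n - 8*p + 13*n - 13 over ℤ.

(8*p + 13)*(n - 1)

Group as (8*p*n - 8*p) + (13*n - 13) = 8*p*(n - 1) + 13*(n - 1).
Both groups share the factor (n - 1).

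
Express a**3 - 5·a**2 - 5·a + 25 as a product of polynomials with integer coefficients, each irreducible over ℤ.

Group as (a**3 - 5·a) + (-5·a**2 + 25) = a·(a**2 - 5) - 5·(a**2 - 5).
Both groups share the factor (a**2 - 5).

(a - 5)·(a**2 - 5)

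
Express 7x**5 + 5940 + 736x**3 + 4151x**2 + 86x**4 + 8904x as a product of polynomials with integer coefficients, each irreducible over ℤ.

(7x + 9)(x + 2)(x + 6)(x**2 + 3x + 55)

Trying the rational-root candidates, x = -2 is a root, giving the factor (x + 2) and quotient 7x**4 + 72x**3 + 592x**2 + 2967x + 2970.
Continuing, x = -6 is a root, so (x + 6) divides it; the quotient is 7x**3 + 30x**2 + 412x + 495.
Continuing, x = -9/7 is a root, so (7x + 9) divides it; the quotient is x**2 + 3x + 55.
The quadratic x**2 + 3x + 55 has discriminant -211 < 0 and is irreducible over ℤ.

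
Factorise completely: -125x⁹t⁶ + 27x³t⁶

-t⁶x³(5x² - 3)(25x⁴ + 15x² + 9)

Factor out x³t⁶ first: what remains is -125x⁶ + 27.
Recognize a difference of cubes with the parts 3 and 5x².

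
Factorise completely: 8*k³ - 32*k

Every term has a factor of 8*k. Then k² - 4 = (k)² − (2)².

8*k*(k + 2)*(k - 2)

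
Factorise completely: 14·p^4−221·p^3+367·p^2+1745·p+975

By the rational root theorem, p = −3/2 is a root, so (2·p+3) divides it; the quotient is 7·p^3−121·p^2+365·p+325.
Continuing, p = 13 is a root, so (p−13) divides it; the quotient is 7·p^2−30·p−25.
The remaining quadratic factors as (7·p+5)(p−5).

(2·p+3)·(7·p+5)·(p−13)·(p−5)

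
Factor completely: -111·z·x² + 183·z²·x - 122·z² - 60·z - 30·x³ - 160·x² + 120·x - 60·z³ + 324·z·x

-(12·z - 15·x + 10)·(z - 2·x)·(5·z + x + 6)

Group: 12·z·(-5·z² + 9·z·x - 6·z + 2·x² + 12·x) + (-15·x + 10)·(-5·z² + 9·z·x - 6·z + 2·x² + 12·x); both groups contain (-5·z² + 9·z·x - 6·z + 2·x² + 12·x), so (12·z - 15·x + 10) is a factor with cofactor -5·z² + 9·z·x - 6·z + 2·x² + 12·x.
The cofactor groups again: -5·z² + 9·z·x - 6·z + 2·x² + 12·x = -z·(5·z + x + 6) + 2·x·(5·z + x + 6); both groups contain (5·z + x + 6), giving -(z - 2·x)·(5·z + x + 6).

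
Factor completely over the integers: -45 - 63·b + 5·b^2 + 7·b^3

Testing divisors of the constant over divisors of the leading coefficient, b = 3 is a root, giving the factor (b - 3) and quotient 7·b^2 + 26·b + 15.
The remaining quadratic factors as (b + 3)(7·b + 5).

(7·b + 5)·(b + 3)·(b - 3)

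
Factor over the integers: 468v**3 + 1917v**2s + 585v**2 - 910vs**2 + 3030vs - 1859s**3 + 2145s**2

(12v - 13s + 15)(13v + 11s)(3v + 13s)

Group: 13v(36v**2 + 117vs + 45v - 169s**2 + 195s) + 11s(36v**2 + 117vs + 45v - 169s**2 + 195s); both groups contain (36v**2 + 117vs + 45v - 169s**2 + 195s), so (13v + 11s) is a factor with cofactor 36v**2 + 117vs + 45v - 169s**2 + 195s.
The cofactor groups again: 36v**2 + 117vs + 45v - 169s**2 + 195s = 12v(3v + 13s) + (-13s + 15)(3v + 13s); both groups contain (3v + 13s), giving (12v - 13s + 15)(3v + 13s).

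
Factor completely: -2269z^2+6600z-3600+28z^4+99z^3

(4z-15)(7z-5)(z+12)(z-4)

By the rational root theorem, z = 5/7 is a root, so (7z-5) divides it; the quotient is 4z^3+17z^2-312z+720.
Then z = -12 is a root, so (z+12) is a factor; dividing leaves 4z^2-31z+60.
The remaining quadratic factors as (4z-15)(z-4).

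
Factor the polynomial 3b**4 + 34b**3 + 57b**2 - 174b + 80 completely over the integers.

(3b - 2)(b + 5)(b + 8)(b - 1)

Testing divisors of the constant over divisors of the leading coefficient, b = 1 is a root, so (b - 1) divides it; the quotient is 3b**3 + 37b**2 + 94b - 80.
Then b = -5 is a root, so (b + 5) is a factor; dividing leaves 3b**2 + 22b - 16.
The remaining quadratic factors as (b + 8)(3b - 2).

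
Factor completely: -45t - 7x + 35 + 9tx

(9t - 7)(x - 5)

Group as (9tx - 45t) + (-7x + 35) = 9t(x - 5) - 7(x - 5).
Both groups share the factor (x - 5).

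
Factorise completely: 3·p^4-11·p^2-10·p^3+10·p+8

(3·p+2)·(p+1)·(p-1)·(p-4)

By the rational root theorem, p = 4 is a root, giving the factor (p-4) and quotient 3·p^3+2·p^2-3·p-2.
Continuing, p = -2/3 is a root, so (3·p+2) divides it; the quotient is p^2-1.
The remaining quadratic factors as (p+1)(p-1).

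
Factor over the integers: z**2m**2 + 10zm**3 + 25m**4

m**2(z + 5m)**2

Every term has a factor of m**2; factoring it out leaves z**2 + 10zm + 25m**2.
Recognize a perfect-square trinomial with the parts 5m and z.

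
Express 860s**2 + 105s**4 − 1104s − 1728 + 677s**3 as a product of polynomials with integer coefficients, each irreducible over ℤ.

Trying the rational-root candidates, s = 9/7 is a root, giving the factor (7s − 9) and quotient 15s**3 + 116s**2 + 272s + 192.
Next, s = −4/3 is a root, so (3s + 4) divides it; the quotient is 5s**2 + 32s + 48.
The remaining quadratic factors as (5s + 12)(s + 4).

(3s + 4)(5s + 12)(7s − 9)(s + 4)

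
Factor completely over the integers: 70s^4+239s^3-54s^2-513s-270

Testing divisors of the constant over divisors of the leading coefficient, s = -5/7 is a root, giving the factor (7s+5) and quotient 10s^3+27s^2-27s-54.
Continuing, s = -3 is a root, so (s+3) divides it; the quotient is 10s^2-3s-18.
The remaining quadratic factors as (2s-3)(5s+6).

(2s-3)(5s+6)(7s+5)(s+3)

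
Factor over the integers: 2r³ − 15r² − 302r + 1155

Trying the rational-root candidates, r = −11 is a root, so (r + 11) is a factor; dividing leaves 2r² − 37r + 105.
The remaining quadratic factors as (r − 15)(2r − 7).

(2r − 7)(r + 11)(r − 15)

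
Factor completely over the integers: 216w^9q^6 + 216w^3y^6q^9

216q^6w^3(w^2 + y^2q)(w^4 - w^2y^2q + y^4q^2)

Pull out the common factor 216w^3q^6, leaving w^6 + y^6q^3.
Recognize a sum of cubes with the parts y^2q and w^2.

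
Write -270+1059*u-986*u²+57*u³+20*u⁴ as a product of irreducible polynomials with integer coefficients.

Among the possible rational roots, u = 2/5 is a root, giving the factor (5*u-2) and quotient 4*u³+13*u²-192*u+135.
Then u = -9 is a root, so (u+9) is a factor; dividing leaves 4*u²-23*u+15.
The remaining quadratic factors as (u-5)(4*u-3).

(4*u-3)*(5*u-2)*(u+9)*(u-5)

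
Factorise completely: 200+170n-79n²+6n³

(6n+5)(n-10)(n-4)

Among the possible rational roots, n = 4 is a root, so (n-4) divides it; the quotient is 6n²-55n-50.
The remaining quadratic factors as (6n+5)(n-10).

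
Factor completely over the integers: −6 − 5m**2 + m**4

Substitute u = m**2 to get a quadratic in u, then factor.
m**2 − 6 is irreducible over ℤ (6 is not a perfect square).
m**2 + 1 is irreducible over ℤ (sum of squares).

(m**2 + 1)(m**2 − 6)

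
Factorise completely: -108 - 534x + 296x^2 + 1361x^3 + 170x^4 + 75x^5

Among the possible rational roots, x = 3/5 is a root, so (5x - 3) is a factor; dividing leaves 15x^4 + 43x^3 + 298x^2 + 238x + 36.
Next, x = -2/3 is a root, giving the factor (3x + 2) and quotient 5x^3 + 11x^2 + 92x + 18.
Continuing, x = -1/5 is a root, so (5x + 1) is a factor; dividing leaves x^2 + 2x + 18.
The quadratic x^2 + 2x + 18 has discriminant -68 < 0 and is irreducible over ℤ.

(3x + 2)(5x + 1)(5x - 3)(x^2 + 2x + 18)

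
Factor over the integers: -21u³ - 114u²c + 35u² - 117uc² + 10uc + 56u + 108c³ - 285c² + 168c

-(7u - 4c + 7)(u + 3c)(3u + 9c - 8)

Group: 7u(-3u² - 18uc + 8u - 27c² + 24c) + (-4c + 7)(-3u² - 18uc + 8u - 27c² + 24c); both groups contain (-3u² - 18uc + 8u - 27c² + 24c), so (7u - 4c + 7) is a factor with cofactor -3u² - 18uc + 8u - 27c² + 24c.
The cofactor groups again: -3u² - 18uc + 8u - 27c² + 24c = -u(3u + 9c - 8) - 3c(3u + 9c - 8); both groups contain (3u + 9c - 8), giving -(u + 3c)(3u + 9c - 8).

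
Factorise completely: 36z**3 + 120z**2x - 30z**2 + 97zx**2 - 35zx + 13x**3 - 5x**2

Group: 6z(6z**2 + 19zx - 5z + 13x**2 - 5x) + x(6z**2 + 19zx - 5z + 13x**2 - 5x); both groups contain (6z**2 + 19zx - 5z + 13x**2 - 5x), so (6z + x) is a factor with cofactor 6z**2 + 19zx - 5z + 13x**2 - 5x.
The cofactor groups again: 6z**2 + 19zx - 5z + 13x**2 - 5x = 6z(z + x) + (13x - 5)(z + x); both groups contain (z + x), giving (6z + 13x - 5)(z + x).

(6z + 13x - 5)(6z + x)(z + x)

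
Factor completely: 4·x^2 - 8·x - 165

(2·x + 11)·(2·x - 15)

Need a pair with product 4·(-165) = -660 and sum -8: that's 22 and -30.
Split the middle term: 4·x^2 + 22·x - 30·x - 165 = 2·x·(2·x + 11) - 15·(2·x + 11).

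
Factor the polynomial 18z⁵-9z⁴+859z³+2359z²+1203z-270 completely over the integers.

Among the possible rational roots, z = -5/3 is a root, so (3z+5) divides it; the quotient is 6z⁴-13z³+308z²+273z-54.
Then z = 1/6 is a root, giving the factor (6z-1) and quotient z³-2z²+51z+54.
Continuing, z = -1 is a root, giving the factor (z+1) and quotient z²-3z+54.
The quadratic z²-3z+54 has discriminant -207 < 0 and is irreducible over ℤ.

(3z+5)(6z-1)(z+1)(z²-3z+54)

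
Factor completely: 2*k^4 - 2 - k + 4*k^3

(k + 2)*(2*k^3 - 1)

Group as (2*k^4 - k) + (4*k^3 - 2) = k*(2*k^3 - 1) + 2*(2*k^3 - 1).
Both groups share the factor (2*k^3 - 1).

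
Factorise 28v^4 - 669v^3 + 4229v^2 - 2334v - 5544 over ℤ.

(4v - 7)(7v + 6)(v - 11)(v - 12)

Testing divisors of the constant over divisors of the leading coefficient, v = 11 is a root, so (v - 11) divides it; the quotient is 28v^3 - 361v^2 + 258v + 504.
Then v = -6/7 is a root, giving the factor (7v + 6) and quotient 4v^2 - 55v + 84.
The remaining quadratic factors as (4v - 7)(v - 12).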